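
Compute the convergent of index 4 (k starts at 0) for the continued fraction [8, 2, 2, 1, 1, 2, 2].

Using pₖ = aₖpₖ₋₁ + pₖ₋₂, qₖ = aₖqₖ₋₁ + qₖ₋₂ (with p₋₁=1, p₋₂=0, q₋₁=0, q₋₂=1):
  k=0: a=8, p=8, q=1
  k=1: a=2, p=17, q=2
  k=2: a=2, p=42, q=5
  k=3: a=1, p=59, q=7
  k=4: a=1, p=101, q=12

101/12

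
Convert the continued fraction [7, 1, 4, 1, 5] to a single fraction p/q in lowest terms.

Fold from the inside: start with 5/1.
  1 + 1/5 = 6/5
  4 + 5/6 = 29/6
  1 + 6/29 = 35/29
  7 + 29/35 = 274/35

274/35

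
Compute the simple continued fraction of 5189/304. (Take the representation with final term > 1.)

[17; 14, 2, 10]

5189 = 17*304 + 21
304 = 14*21 + 10
21 = 2*10 + 1
10 = 10*1 + 0  (stop)
So 5189/304 = [17; 14, 2, 10].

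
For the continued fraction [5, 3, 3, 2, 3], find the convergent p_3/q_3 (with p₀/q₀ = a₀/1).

Using pₖ = aₖpₖ₋₁ + pₖ₋₂, qₖ = aₖqₖ₋₁ + qₖ₋₂ (with p₋₁=1, p₋₂=0, q₋₁=0, q₋₂=1):
  k=0: a=5, p=5, q=1
  k=1: a=3, p=16, q=3
  k=2: a=3, p=53, q=10
  k=3: a=2, p=122, q=23

122/23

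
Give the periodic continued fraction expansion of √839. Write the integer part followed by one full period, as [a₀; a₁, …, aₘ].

a₀ = ⌊√839⌋ = 28.
With m₀=0, d₀=1 and mₖ₊₁ = dₖaₖ − mₖ, dₖ₊₁ = (n − mₖ₊₁²)/dₖ, aₖ₊₁ = ⌊(a₀+mₖ₊₁)/dₖ₊₁⌋:
  k=1: m=28, d=55, a=1
  k=2: m=27, d=2, a=27
  k=3: m=27, d=55, a=1
  k=4: m=28, d=1, a=56
d=1 and a=2a₀=56 at k=4, so the next step gives (m, d) = (28, 55) again — its k=1 value — and the period has length 4.

[28; 1, 27, 1, 56]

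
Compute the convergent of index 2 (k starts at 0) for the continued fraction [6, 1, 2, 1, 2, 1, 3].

20/3

Using pₖ = aₖpₖ₋₁ + pₖ₋₂, qₖ = aₖqₖ₋₁ + qₖ₋₂ (with p₋₁=1, p₋₂=0, q₋₁=0, q₋₂=1):
  k=0: a=6, p=6, q=1
  k=1: a=1, p=7, q=1
  k=2: a=2, p=20, q=3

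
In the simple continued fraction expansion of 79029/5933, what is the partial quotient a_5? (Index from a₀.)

8

79029 = 13·5933 + 1900   →  a_0 = 13
5933 = 3·1900 + 233   →  a_1 = 3
1900 = 8·233 + 36   →  a_2 = 8
233 = 6·36 + 17   →  a_3 = 6
36 = 2·17 + 2   →  a_4 = 2
17 = 8·2 + 1   →  a_5 = 8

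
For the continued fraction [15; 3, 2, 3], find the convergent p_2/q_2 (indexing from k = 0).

Using pₖ = aₖpₖ₋₁ + pₖ₋₂, qₖ = aₖqₖ₋₁ + qₖ₋₂ (with p₋₁=1, p₋₂=0, q₋₁=0, q₋₂=1):
  k=0: a=15, p=15, q=1
  k=1: a=3, p=46, q=3
  k=2: a=2, p=107, q=7

107/7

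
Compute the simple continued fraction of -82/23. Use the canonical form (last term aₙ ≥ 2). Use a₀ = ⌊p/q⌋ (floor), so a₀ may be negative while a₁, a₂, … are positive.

-82 = -4·23 + 10
23 = 2·10 + 3
10 = 3·3 + 1
3 = 3·1 + 0  (stop)
So -82/23 = [-4; 2, 3, 3].

[-4; 2, 3, 3]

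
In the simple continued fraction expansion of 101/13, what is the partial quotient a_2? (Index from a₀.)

101 = 7·13 + 10   →  a_0 = 7
13 = 1·10 + 3   →  a_1 = 1
10 = 3·3 + 1   →  a_2 = 3

3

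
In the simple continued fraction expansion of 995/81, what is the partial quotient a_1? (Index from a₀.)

995 = 12·81 + 23   →  a_0 = 12
81 = 3·23 + 12   →  a_1 = 3

3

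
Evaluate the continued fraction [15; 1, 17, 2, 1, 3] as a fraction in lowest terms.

3221/202

Using pₖ = aₖpₖ₋₁ + pₖ₋₂ and qₖ = aₖqₖ₋₁ + qₖ₋₂:
  k=0: a=15, p=15, q=1
  k=1: a=1, p=16, q=1
  k=2: a=17, p=287, q=18
  k=3: a=2, p=590, q=37
  k=4: a=1, p=877, q=55
  k=5: a=3, p=3221, q=202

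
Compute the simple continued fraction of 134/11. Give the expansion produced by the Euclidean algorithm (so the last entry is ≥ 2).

[12; 5, 2]

134 = 12×11 + 2
11 = 5×2 + 1
2 = 2×1 + 0  (stop)
So 134/11 = [12; 5, 2].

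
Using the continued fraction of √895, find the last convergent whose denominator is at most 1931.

21510/719

√895 = [29; 1, 10, 1, 58, …] (period length 4).
Convergents:
  p_0/q_0 = 29/1
  p_1/q_1 = 30/1
  p_2/q_2 = 329/11
  p_3/q_3 = 359/12
  p_4/q_4 = 21151/707
  p_5/q_5 = 21510/719
  p_6/q_6 = 236251/7897
q_5 = 719 ≤ 1931 < 7897 = q_6, so the answer is 21510/719.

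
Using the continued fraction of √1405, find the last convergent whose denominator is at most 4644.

167513/4469

√1405 = [37; 2, 14, 2, 74, …] (period length 4).
Convergents:
  p_0/q_0 = 37/1
  p_1/q_1 = 75/2
  p_2/q_2 = 1087/29
  p_3/q_3 = 2249/60
  p_4/q_4 = 167513/4469
  p_5/q_5 = 337275/8998
q_4 = 4469 ≤ 4644 < 8998 = q_5, so the answer is 167513/4469.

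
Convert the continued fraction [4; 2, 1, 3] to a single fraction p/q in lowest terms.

Using pₖ = aₖpₖ₋₁ + pₖ₋₂ and qₖ = aₖqₖ₋₁ + qₖ₋₂:
  k=0: a=4, p=4, q=1
  k=1: a=2, p=9, q=2
  k=2: a=1, p=13, q=3
  k=3: a=3, p=48, q=11

48/11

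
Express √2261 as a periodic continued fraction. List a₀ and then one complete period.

a₀ = ⌊√2261⌋ = 47.
With m₀=0, d₀=1 and mₖ₊₁ = dₖaₖ − mₖ, dₖ₊₁ = (n − mₖ₊₁²)/dₖ, aₖ₊₁ = ⌊(a₀+mₖ₊₁)/dₖ₊₁⌋:
  k=1: m=47, d=52, a=1
  k=2: m=5, d=43, a=1
  k=3: m=38, d=19, a=4
  k=4: m=38, d=43, a=1
  k=5: m=5, d=52, a=1
  k=6: m=47, d=1, a=94
d=1 and a=2a₀=94 at k=6, so the next step gives (m, d) = (47, 52) again — its k=1 value — and the period has length 6.

[47; 1, 1, 4, 1, 1, 94]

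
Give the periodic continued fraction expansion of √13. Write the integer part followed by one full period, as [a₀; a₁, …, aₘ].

a₀ = ⌊√13⌋ = 3.
With m₀=0, d₀=1 and mₖ₊₁ = dₖaₖ − mₖ, dₖ₊₁ = (n − mₖ₊₁²)/dₖ, aₖ₊₁ = ⌊(a₀+mₖ₊₁)/dₖ₊₁⌋:
  k=1: m=3, d=4, a=1
  k=2: m=1, d=3, a=1
  k=3: m=2, d=3, a=1
  k=4: m=1, d=4, a=1
  k=5: m=3, d=1, a=6
d=1 and a=2a₀=6 at k=5, so the next step gives (m, d) = (3, 4) again — its k=1 value — and the period has length 5.

[3; 1, 1, 1, 1, 6]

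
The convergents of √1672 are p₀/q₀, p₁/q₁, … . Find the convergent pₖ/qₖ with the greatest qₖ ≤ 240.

√1672 = [40; 1, 8, 10, 8, 1, 80, …] (period length 6).
Convergents:
  p_0/q_0 = 40/1
  p_1/q_1 = 41/1
  p_2/q_2 = 368/9
  p_3/q_3 = 3721/91
  p_4/q_4 = 30136/737
q_3 = 91 ≤ 240 < 737 = q_4, so the answer is 3721/91.

3721/91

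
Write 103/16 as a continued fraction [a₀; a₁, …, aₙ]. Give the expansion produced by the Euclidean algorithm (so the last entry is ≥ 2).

103 = 6*16 + 7
16 = 2*7 + 2
7 = 3*2 + 1
2 = 2*1 + 0  (stop)
So 103/16 = [6; 2, 3, 2].

[6; 2, 3, 2]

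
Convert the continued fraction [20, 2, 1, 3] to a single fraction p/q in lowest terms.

224/11

Using pₖ = aₖpₖ₋₁ + pₖ₋₂ and qₖ = aₖqₖ₋₁ + qₖ₋₂:
  k=0: a=20, p=20, q=1
  k=1: a=2, p=41, q=2
  k=2: a=1, p=61, q=3
  k=3: a=3, p=224, q=11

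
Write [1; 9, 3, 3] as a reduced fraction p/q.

103/93

Using pₖ = aₖpₖ₋₁ + pₖ₋₂ and qₖ = aₖqₖ₋₁ + qₖ₋₂:
  k=0: a=1, p=1, q=1
  k=1: a=9, p=10, q=9
  k=2: a=3, p=31, q=28
  k=3: a=3, p=103, q=93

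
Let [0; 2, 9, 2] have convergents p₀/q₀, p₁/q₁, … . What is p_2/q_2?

9/19

Using pₖ = aₖpₖ₋₁ + pₖ₋₂, qₖ = aₖqₖ₋₁ + qₖ₋₂ (with p₋₁=1, p₋₂=0, q₋₁=0, q₋₂=1):
  k=0: a=0, p=0, q=1
  k=1: a=2, p=1, q=2
  k=2: a=9, p=9, q=19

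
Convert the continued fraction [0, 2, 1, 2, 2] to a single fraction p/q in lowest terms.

Fold from the inside: start with 2/1.
  2 + 1/2 = 5/2
  1 + 2/5 = 7/5
  2 + 5/7 = 19/7
  0 + 7/19 = 7/19

7/19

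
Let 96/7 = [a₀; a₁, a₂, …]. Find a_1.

96 = 13·7 + 5   →  a_0 = 13
7 = 1·5 + 2   →  a_1 = 1

1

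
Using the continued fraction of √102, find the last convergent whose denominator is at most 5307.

√102 = [10; 10, 20, …] (period length 2).
Convergents:
  p_0/q_0 = 10/1
  p_1/q_1 = 101/10
  p_2/q_2 = 2030/201
  p_3/q_3 = 20401/2020
  p_4/q_4 = 410050/40601
q_3 = 2020 ≤ 5307 < 40601 = q_4, so the answer is 20401/2020.

20401/2020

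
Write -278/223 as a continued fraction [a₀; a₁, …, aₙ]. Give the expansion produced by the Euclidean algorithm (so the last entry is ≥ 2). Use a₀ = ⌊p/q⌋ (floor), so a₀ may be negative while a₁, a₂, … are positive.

[-2; 1, 3, 18, 3]

-278 = -2×223 + 168
223 = 1×168 + 55
168 = 3×55 + 3
55 = 18×3 + 1
3 = 3×1 + 0  (stop)
So -278/223 = [-2; 1, 3, 18, 3].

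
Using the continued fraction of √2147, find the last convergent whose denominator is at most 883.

√2147 = [46; 2, 1, 45, 1, 2, 92, …] (period length 6).
Convergents:
  p_0/q_0 = 46/1
  p_1/q_1 = 93/2
  p_2/q_2 = 139/3
  p_3/q_3 = 6348/137
  p_4/q_4 = 6487/140
  p_5/q_5 = 19322/417
  p_6/q_6 = 1784111/38504
q_5 = 417 ≤ 883 < 38504 = q_6, so the answer is 19322/417.

19322/417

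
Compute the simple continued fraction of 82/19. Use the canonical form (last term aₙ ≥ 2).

[4; 3, 6]

82 = 4·19 + 6
19 = 3·6 + 1
6 = 6·1 + 0  (stop)
So 82/19 = [4; 3, 6].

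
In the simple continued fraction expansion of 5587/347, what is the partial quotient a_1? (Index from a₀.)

9

5587 = 16·347 + 35   →  a_0 = 16
347 = 9·35 + 32   →  a_1 = 9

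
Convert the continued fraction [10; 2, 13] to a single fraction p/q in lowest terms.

283/27

Using pₖ = aₖpₖ₋₁ + pₖ₋₂ and qₖ = aₖqₖ₋₁ + qₖ₋₂:
  k=0: a=10, p=10, q=1
  k=1: a=2, p=21, q=2
  k=2: a=13, p=283, q=27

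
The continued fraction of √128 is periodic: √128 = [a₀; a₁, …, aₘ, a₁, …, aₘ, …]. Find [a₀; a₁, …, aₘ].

a₀ = ⌊√128⌋ = 11.
With m₀=0, d₀=1 and mₖ₊₁ = dₖaₖ − mₖ, dₖ₊₁ = (n − mₖ₊₁²)/dₖ, aₖ₊₁ = ⌊(a₀+mₖ₊₁)/dₖ₊₁⌋:
  k=1: m=11, d=7, a=3
  k=2: m=10, d=4, a=5
  k=3: m=10, d=7, a=3
  k=4: m=11, d=1, a=22
d=1 and a=2a₀=22 at k=4, so the next step gives (m, d) = (11, 7) again — its k=1 value — and the period has length 4.

[11; 3, 5, 3, 22]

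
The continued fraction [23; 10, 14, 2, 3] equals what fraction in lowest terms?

23492/1017

Fold from the inside: start with 3/1.
  2 + 1/3 = 7/3
  14 + 3/7 = 101/7
  10 + 7/101 = 1017/101
  23 + 101/1017 = 23492/1017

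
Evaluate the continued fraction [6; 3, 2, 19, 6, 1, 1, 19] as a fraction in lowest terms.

218886/34817

Fold from the inside: start with 19/1.
  1 + 1/19 = 20/19
  1 + 19/20 = 39/20
  6 + 20/39 = 254/39
  19 + 39/254 = 4865/254
  2 + 254/4865 = 9984/4865
  3 + 4865/9984 = 34817/9984
  6 + 9984/34817 = 218886/34817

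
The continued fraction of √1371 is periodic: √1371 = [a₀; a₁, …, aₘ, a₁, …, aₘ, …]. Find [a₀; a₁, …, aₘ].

a₀ = ⌊√1371⌋ = 37.
With m₀=0, d₀=1 and mₖ₊₁ = dₖaₖ − mₖ, dₖ₊₁ = (n − mₖ₊₁²)/dₖ, aₖ₊₁ = ⌊(a₀+mₖ₊₁)/dₖ₊₁⌋:
  k=1: m=37, d=2, a=37
  k=2: m=37, d=1, a=74
d=1 and a=2a₀=74 at k=2, so the next step gives (m, d) = (37, 2) again — its k=1 value — and the period has length 2.

[37; 37, 74]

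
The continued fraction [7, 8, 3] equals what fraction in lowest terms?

178/25

Fold from the inside: start with 3/1.
  8 + 1/3 = 25/3
  7 + 3/25 = 178/25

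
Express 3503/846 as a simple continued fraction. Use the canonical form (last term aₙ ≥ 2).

[4; 7, 9, 6, 2]

3503 = 4*846 + 119
846 = 7*119 + 13
119 = 9*13 + 2
13 = 6*2 + 1
2 = 2*1 + 0  (stop)
So 3503/846 = [4; 7, 9, 6, 2].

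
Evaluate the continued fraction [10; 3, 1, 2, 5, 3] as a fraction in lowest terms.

Fold from the inside: start with 3/1.
  5 + 1/3 = 16/3
  2 + 3/16 = 35/16
  1 + 16/35 = 51/35
  3 + 35/51 = 188/51
  10 + 51/188 = 1931/188

1931/188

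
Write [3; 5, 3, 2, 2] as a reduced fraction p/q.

287/90

Using pₖ = aₖpₖ₋₁ + pₖ₋₂ and qₖ = aₖqₖ₋₁ + qₖ₋₂:
  k=0: a=3, p=3, q=1
  k=1: a=5, p=16, q=5
  k=2: a=3, p=51, q=16
  k=3: a=2, p=118, q=37
  k=4: a=2, p=287, q=90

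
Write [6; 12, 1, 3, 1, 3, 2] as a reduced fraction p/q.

Fold from the inside: start with 2/1.
  3 + 1/2 = 7/2
  1 + 2/7 = 9/7
  3 + 7/9 = 34/9
  1 + 9/34 = 43/34
  12 + 34/43 = 550/43
  6 + 43/550 = 3343/550

3343/550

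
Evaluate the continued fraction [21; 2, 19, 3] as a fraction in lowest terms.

Using pₖ = aₖpₖ₋₁ + pₖ₋₂ and qₖ = aₖqₖ₋₁ + qₖ₋₂:
  k=0: a=21, p=21, q=1
  k=1: a=2, p=43, q=2
  k=2: a=19, p=838, q=39
  k=3: a=3, p=2557, q=119

2557/119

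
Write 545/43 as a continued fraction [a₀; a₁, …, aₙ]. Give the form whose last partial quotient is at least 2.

[12; 1, 2, 14]

545 = 12*43 + 29
43 = 1*29 + 14
29 = 2*14 + 1
14 = 14*1 + 0  (stop)
So 545/43 = [12; 1, 2, 14].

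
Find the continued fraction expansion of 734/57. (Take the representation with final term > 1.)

[12; 1, 7, 7]

734 = 12*57 + 50
57 = 1*50 + 7
50 = 7*7 + 1
7 = 7*1 + 0  (stop)
So 734/57 = [12; 1, 7, 7].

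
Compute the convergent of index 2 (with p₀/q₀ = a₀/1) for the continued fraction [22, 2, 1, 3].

Using pₖ = aₖpₖ₋₁ + pₖ₋₂, qₖ = aₖqₖ₋₁ + qₖ₋₂ (with p₋₁=1, p₋₂=0, q₋₁=0, q₋₂=1):
  k=0: a=22, p=22, q=1
  k=1: a=2, p=45, q=2
  k=2: a=1, p=67, q=3

67/3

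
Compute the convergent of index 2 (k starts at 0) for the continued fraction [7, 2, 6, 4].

97/13

Using pₖ = aₖpₖ₋₁ + pₖ₋₂, qₖ = aₖqₖ₋₁ + qₖ₋₂ (with p₋₁=1, p₋₂=0, q₋₁=0, q₋₂=1):
  k=0: a=7, p=7, q=1
  k=1: a=2, p=15, q=2
  k=2: a=6, p=97, q=13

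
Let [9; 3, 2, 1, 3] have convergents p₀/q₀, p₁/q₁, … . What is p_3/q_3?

Using pₖ = aₖpₖ₋₁ + pₖ₋₂, qₖ = aₖqₖ₋₁ + qₖ₋₂ (with p₋₁=1, p₋₂=0, q₋₁=0, q₋₂=1):
  k=0: a=9, p=9, q=1
  k=1: a=3, p=28, q=3
  k=2: a=2, p=65, q=7
  k=3: a=1, p=93, q=10

93/10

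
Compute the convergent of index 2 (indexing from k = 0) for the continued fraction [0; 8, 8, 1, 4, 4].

Using pₖ = aₖpₖ₋₁ + pₖ₋₂, qₖ = aₖqₖ₋₁ + qₖ₋₂ (with p₋₁=1, p₋₂=0, q₋₁=0, q₋₂=1):
  k=0: a=0, p=0, q=1
  k=1: a=8, p=1, q=8
  k=2: a=8, p=8, q=65

8/65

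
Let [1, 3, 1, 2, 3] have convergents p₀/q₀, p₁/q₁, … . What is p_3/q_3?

14/11

Using pₖ = aₖpₖ₋₁ + pₖ₋₂, qₖ = aₖqₖ₋₁ + qₖ₋₂ (with p₋₁=1, p₋₂=0, q₋₁=0, q₋₂=1):
  k=0: a=1, p=1, q=1
  k=1: a=3, p=4, q=3
  k=2: a=1, p=5, q=4
  k=3: a=2, p=14, q=11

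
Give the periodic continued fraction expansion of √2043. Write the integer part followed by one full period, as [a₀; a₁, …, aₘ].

[45; 5, 90]

a₀ = ⌊√2043⌋ = 45.
With m₀=0, d₀=1 and mₖ₊₁ = dₖaₖ − mₖ, dₖ₊₁ = (n − mₖ₊₁²)/dₖ, aₖ₊₁ = ⌊(a₀+mₖ₊₁)/dₖ₊₁⌋:
  k=1: m=45, d=18, a=5
  k=2: m=45, d=1, a=90
d=1 and a=2a₀=90 at k=2, so the next step gives (m, d) = (45, 18) again — its k=1 value — and the period has length 2.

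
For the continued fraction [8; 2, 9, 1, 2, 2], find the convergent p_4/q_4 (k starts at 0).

Using pₖ = aₖpₖ₋₁ + pₖ₋₂, qₖ = aₖqₖ₋₁ + qₖ₋₂ (with p₋₁=1, p₋₂=0, q₋₁=0, q₋₂=1):
  k=0: a=8, p=8, q=1
  k=1: a=2, p=17, q=2
  k=2: a=9, p=161, q=19
  k=3: a=1, p=178, q=21
  k=4: a=2, p=517, q=61

517/61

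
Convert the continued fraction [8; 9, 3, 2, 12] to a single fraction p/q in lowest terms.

6551/808

Fold from the inside: start with 12/1.
  2 + 1/12 = 25/12
  3 + 12/25 = 87/25
  9 + 25/87 = 808/87
  8 + 87/808 = 6551/808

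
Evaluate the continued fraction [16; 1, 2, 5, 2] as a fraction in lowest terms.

Fold from the inside: start with 2/1.
  5 + 1/2 = 11/2
  2 + 2/11 = 24/11
  1 + 11/24 = 35/24
  16 + 24/35 = 584/35

584/35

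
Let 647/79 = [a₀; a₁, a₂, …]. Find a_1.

647 = 8·79 + 15   →  a_0 = 8
79 = 5·15 + 4   →  a_1 = 5

5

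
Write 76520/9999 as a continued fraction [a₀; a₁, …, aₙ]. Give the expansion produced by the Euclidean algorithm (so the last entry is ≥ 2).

[7; 1, 1, 1, 7, 3, 15, 9]

76520 = 7×9999 + 6527
9999 = 1×6527 + 3472
6527 = 1×3472 + 3055
3472 = 1×3055 + 417
3055 = 7×417 + 136
417 = 3×136 + 9
136 = 15×9 + 1
9 = 9×1 + 0  (stop)
So 76520/9999 = [7; 1, 1, 1, 7, 3, 15, 9].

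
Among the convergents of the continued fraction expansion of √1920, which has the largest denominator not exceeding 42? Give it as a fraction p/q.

482/11

√1920 = [43; 1, 4, 2, 21, 2, 4, 1, 86, …] (period length 8).
Convergents:
  p_0/q_0 = 43/1
  p_1/q_1 = 44/1
  p_2/q_2 = 219/5
  p_3/q_3 = 482/11
  p_4/q_4 = 10341/236
q_3 = 11 ≤ 42 < 236 = q_4, so the answer is 482/11.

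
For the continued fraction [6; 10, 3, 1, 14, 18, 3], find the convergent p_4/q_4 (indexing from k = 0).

Using pₖ = aₖpₖ₋₁ + pₖ₋₂, qₖ = aₖqₖ₋₁ + qₖ₋₂ (with p₋₁=1, p₋₂=0, q₋₁=0, q₋₂=1):
  k=0: a=6, p=6, q=1
  k=1: a=10, p=61, q=10
  k=2: a=3, p=189, q=31
  k=3: a=1, p=250, q=41
  k=4: a=14, p=3689, q=605

3689/605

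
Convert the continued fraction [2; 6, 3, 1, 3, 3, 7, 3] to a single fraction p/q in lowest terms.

15195/7036

Using pₖ = aₖpₖ₋₁ + pₖ₋₂ and qₖ = aₖqₖ₋₁ + qₖ₋₂:
  k=0: a=2, p=2, q=1
  k=1: a=6, p=13, q=6
  k=2: a=3, p=41, q=19
  k=3: a=1, p=54, q=25
  k=4: a=3, p=203, q=94
  k=5: a=3, p=663, q=307
  k=6: a=7, p=4844, q=2243
  k=7: a=3, p=15195, q=7036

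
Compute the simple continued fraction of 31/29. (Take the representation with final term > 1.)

31 = 1·29 + 2
29 = 14·2 + 1
2 = 2·1 + 0  (stop)
So 31/29 = [1; 14, 2].

[1; 14, 2]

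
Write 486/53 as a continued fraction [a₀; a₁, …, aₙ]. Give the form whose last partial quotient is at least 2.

[9; 5, 1, 8]

486 = 9×53 + 9
53 = 5×9 + 8
9 = 1×8 + 1
8 = 8×1 + 0  (stop)
So 486/53 = [9; 5, 1, 8].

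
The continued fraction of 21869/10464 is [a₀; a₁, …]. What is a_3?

21869 = 2·10464 + 941   →  a_0 = 2
10464 = 11·941 + 113   →  a_1 = 11
941 = 8·113 + 37   →  a_2 = 8
113 = 3·37 + 2   →  a_3 = 3

3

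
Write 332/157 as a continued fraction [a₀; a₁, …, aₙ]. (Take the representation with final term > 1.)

332 = 2·157 + 18
157 = 8·18 + 13
18 = 1·13 + 5
13 = 2·5 + 3
5 = 1·3 + 2
3 = 1·2 + 1
2 = 2·1 + 0  (stop)
So 332/157 = [2; 8, 1, 2, 1, 1, 2].

[2; 8, 1, 2, 1, 1, 2]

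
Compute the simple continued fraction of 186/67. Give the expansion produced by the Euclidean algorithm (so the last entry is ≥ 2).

186 = 2·67 + 52
67 = 1·52 + 15
52 = 3·15 + 7
15 = 2·7 + 1
7 = 7·1 + 0  (stop)
So 186/67 = [2; 1, 3, 2, 7].

[2; 1, 3, 2, 7]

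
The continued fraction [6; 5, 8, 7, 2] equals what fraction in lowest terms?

Using pₖ = aₖpₖ₋₁ + pₖ₋₂ and qₖ = aₖqₖ₋₁ + qₖ₋₂:
  k=0: a=6, p=6, q=1
  k=1: a=5, p=31, q=5
  k=2: a=8, p=254, q=41
  k=3: a=7, p=1809, q=292
  k=4: a=2, p=3872, q=625

3872/625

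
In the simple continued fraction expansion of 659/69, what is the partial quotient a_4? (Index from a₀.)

2

659 = 9·69 + 38   →  a_0 = 9
69 = 1·38 + 31   →  a_1 = 1
38 = 1·31 + 7   →  a_2 = 1
31 = 4·7 + 3   →  a_3 = 4
7 = 2·3 + 1   →  a_4 = 2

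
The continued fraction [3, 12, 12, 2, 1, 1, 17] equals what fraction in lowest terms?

40631/13180

Using pₖ = aₖpₖ₋₁ + pₖ₋₂ and qₖ = aₖqₖ₋₁ + qₖ₋₂:
  k=0: a=3, p=3, q=1
  k=1: a=12, p=37, q=12
  k=2: a=12, p=447, q=145
  k=3: a=2, p=931, q=302
  k=4: a=1, p=1378, q=447
  k=5: a=1, p=2309, q=749
  k=6: a=17, p=40631, q=13180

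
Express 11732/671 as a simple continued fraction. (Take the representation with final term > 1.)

[17; 2, 15, 2, 10]

11732 = 17·671 + 325
671 = 2·325 + 21
325 = 15·21 + 10
21 = 2·10 + 1
10 = 10·1 + 0  (stop)
So 11732/671 = [17; 2, 15, 2, 10].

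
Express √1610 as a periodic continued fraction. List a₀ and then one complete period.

a₀ = ⌊√1610⌋ = 40.
With m₀=0, d₀=1 and mₖ₊₁ = dₖaₖ − mₖ, dₖ₊₁ = (n − mₖ₊₁²)/dₖ, aₖ₊₁ = ⌊(a₀+mₖ₊₁)/dₖ₊₁⌋:
  k=1: m=40, d=10, a=8
  k=2: m=40, d=1, a=80
d=1 and a=2a₀=80 at k=2, so the next step gives (m, d) = (40, 10) again — its k=1 value — and the period has length 2.

[40; 8, 80]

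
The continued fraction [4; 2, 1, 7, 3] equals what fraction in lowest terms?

313/72

Using pₖ = aₖpₖ₋₁ + pₖ₋₂ and qₖ = aₖqₖ₋₁ + qₖ₋₂:
  k=0: a=4, p=4, q=1
  k=1: a=2, p=9, q=2
  k=2: a=1, p=13, q=3
  k=3: a=7, p=100, q=23
  k=4: a=3, p=313, q=72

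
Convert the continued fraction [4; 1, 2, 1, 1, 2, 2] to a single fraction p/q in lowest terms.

Fold from the inside: start with 2/1.
  2 + 1/2 = 5/2
  1 + 2/5 = 7/5
  1 + 5/7 = 12/7
  2 + 7/12 = 31/12
  1 + 12/31 = 43/31
  4 + 31/43 = 203/43

203/43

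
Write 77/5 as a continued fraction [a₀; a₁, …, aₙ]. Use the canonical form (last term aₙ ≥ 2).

[15; 2, 2]

77 = 15·5 + 2
5 = 2·2 + 1
2 = 2·1 + 0  (stop)
So 77/5 = [15; 2, 2].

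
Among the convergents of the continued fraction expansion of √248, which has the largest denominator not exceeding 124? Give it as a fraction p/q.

1937/123

√248 = [15; 1, 2, 1, 30, …] (period length 4).
Convergents:
  p_0/q_0 = 15/1
  p_1/q_1 = 16/1
  p_2/q_2 = 47/3
  p_3/q_3 = 63/4
  p_4/q_4 = 1937/123
  p_5/q_5 = 2000/127
q_4 = 123 ≤ 124 < 127 = q_5, so the answer is 1937/123.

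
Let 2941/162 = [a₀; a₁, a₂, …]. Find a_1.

6

2941 = 18·162 + 25   →  a_0 = 18
162 = 6·25 + 12   →  a_1 = 6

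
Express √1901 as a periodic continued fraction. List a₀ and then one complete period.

a₀ = ⌊√1901⌋ = 43.
With m₀=0, d₀=1 and mₖ₊₁ = dₖaₖ − mₖ, dₖ₊₁ = (n − mₖ₊₁²)/dₖ, aₖ₊₁ = ⌊(a₀+mₖ₊₁)/dₖ₊₁⌋:
  k=1: m=43, d=52, a=1
  k=2: m=9, d=35, a=1
  k=3: m=26, d=35, a=1
  k=4: m=9, d=52, a=1
  k=5: m=43, d=1, a=86
d=1 and a=2a₀=86 at k=5, so the next step gives (m, d) = (43, 52) again — its k=1 value — and the period has length 5.

[43; 1, 1, 1, 1, 86]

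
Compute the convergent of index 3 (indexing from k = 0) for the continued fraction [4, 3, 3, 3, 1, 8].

142/33

Using pₖ = aₖpₖ₋₁ + pₖ₋₂, qₖ = aₖqₖ₋₁ + qₖ₋₂ (with p₋₁=1, p₋₂=0, q₋₁=0, q₋₂=1):
  k=0: a=4, p=4, q=1
  k=1: a=3, p=13, q=3
  k=2: a=3, p=43, q=10
  k=3: a=3, p=142, q=33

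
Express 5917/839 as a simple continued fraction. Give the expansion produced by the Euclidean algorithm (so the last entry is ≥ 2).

[7; 19, 14, 1, 2]

5917 = 7×839 + 44
839 = 19×44 + 3
44 = 14×3 + 2
3 = 1×2 + 1
2 = 2×1 + 0  (stop)
So 5917/839 = [7; 19, 14, 1, 2].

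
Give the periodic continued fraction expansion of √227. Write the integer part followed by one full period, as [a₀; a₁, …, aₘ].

[15; 15, 30]

a₀ = ⌊√227⌋ = 15.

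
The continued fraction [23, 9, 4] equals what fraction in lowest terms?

Using pₖ = aₖpₖ₋₁ + pₖ₋₂ and qₖ = aₖqₖ₋₁ + qₖ₋₂:
  k=0: a=23, p=23, q=1
  k=1: a=9, p=208, q=9
  k=2: a=4, p=855, q=37

855/37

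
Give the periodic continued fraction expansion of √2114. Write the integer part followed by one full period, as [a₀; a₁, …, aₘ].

[45; 1, 44, 1, 90]

a₀ = ⌊√2114⌋ = 45.
With m₀=0, d₀=1 and mₖ₊₁ = dₖaₖ − mₖ, dₖ₊₁ = (n − mₖ₊₁²)/dₖ, aₖ₊₁ = ⌊(a₀+mₖ₊₁)/dₖ₊₁⌋:
  k=1: m=45, d=89, a=1
  k=2: m=44, d=2, a=44
  k=3: m=44, d=89, a=1
  k=4: m=45, d=1, a=90
d=1 and a=2a₀=90 at k=4, so the next step gives (m, d) = (45, 89) again — its k=1 value — and the period has length 4.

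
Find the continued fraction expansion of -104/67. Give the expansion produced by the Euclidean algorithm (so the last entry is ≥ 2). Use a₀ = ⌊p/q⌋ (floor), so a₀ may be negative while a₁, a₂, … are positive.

-104 = -2×67 + 30
67 = 2×30 + 7
30 = 4×7 + 2
7 = 3×2 + 1
2 = 2×1 + 0  (stop)
So -104/67 = [-2; 2, 4, 3, 2].

[-2; 2, 4, 3, 2]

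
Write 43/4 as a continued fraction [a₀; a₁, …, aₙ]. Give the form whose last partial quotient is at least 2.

[10; 1, 3]

43 = 10*4 + 3
4 = 1*3 + 1
3 = 3*1 + 0  (stop)
So 43/4 = [10; 1, 3].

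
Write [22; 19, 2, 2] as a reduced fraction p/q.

2139/97

Using pₖ = aₖpₖ₋₁ + pₖ₋₂ and qₖ = aₖqₖ₋₁ + qₖ₋₂:
  k=0: a=22, p=22, q=1
  k=1: a=19, p=419, q=19
  k=2: a=2, p=860, q=39
  k=3: a=2, p=2139, q=97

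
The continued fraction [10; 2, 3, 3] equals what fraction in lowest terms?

Using pₖ = aₖpₖ₋₁ + pₖ₋₂ and qₖ = aₖqₖ₋₁ + qₖ₋₂:
  k=0: a=10, p=10, q=1
  k=1: a=2, p=21, q=2
  k=2: a=3, p=73, q=7
  k=3: a=3, p=240, q=23

240/23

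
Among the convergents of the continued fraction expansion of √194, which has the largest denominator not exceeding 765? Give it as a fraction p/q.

5446/391

√194 = [13; 1, 12, 1, 26, …] (period length 4).
Convergents:
  p_0/q_0 = 13/1
  p_1/q_1 = 14/1
  p_2/q_2 = 181/13
  p_3/q_3 = 195/14
  p_4/q_4 = 5251/377
  p_5/q_5 = 5446/391
  p_6/q_6 = 70603/5069
q_5 = 391 ≤ 765 < 5069 = q_6, so the answer is 5446/391.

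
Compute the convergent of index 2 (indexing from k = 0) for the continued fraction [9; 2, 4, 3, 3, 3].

85/9

Using pₖ = aₖpₖ₋₁ + pₖ₋₂, qₖ = aₖqₖ₋₁ + qₖ₋₂ (with p₋₁=1, p₋₂=0, q₋₁=0, q₋₂=1):
  k=0: a=9, p=9, q=1
  k=1: a=2, p=19, q=2
  k=2: a=4, p=85, q=9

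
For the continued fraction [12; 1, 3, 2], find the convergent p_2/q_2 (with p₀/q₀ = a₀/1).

Using pₖ = aₖpₖ₋₁ + pₖ₋₂, qₖ = aₖqₖ₋₁ + qₖ₋₂ (with p₋₁=1, p₋₂=0, q₋₁=0, q₋₂=1):
  k=0: a=12, p=12, q=1
  k=1: a=1, p=13, q=1
  k=2: a=3, p=51, q=4

51/4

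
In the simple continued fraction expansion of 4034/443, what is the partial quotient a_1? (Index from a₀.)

9

4034 = 9·443 + 47   →  a_0 = 9
443 = 9·47 + 20   →  a_1 = 9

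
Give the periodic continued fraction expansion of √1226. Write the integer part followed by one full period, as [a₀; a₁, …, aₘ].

a₀ = ⌊√1226⌋ = 35.
With m₀=0, d₀=1 and mₖ₊₁ = dₖaₖ − mₖ, dₖ₊₁ = (n − mₖ₊₁²)/dₖ, aₖ₊₁ = ⌊(a₀+mₖ₊₁)/dₖ₊₁⌋:
  k=1: m=35, d=1, a=70
d=1 and a=2a₀=70 at k=1, so the next step gives (m, d) = (35, 1) again — its k=1 value — and the period has length 1.

[35; 70]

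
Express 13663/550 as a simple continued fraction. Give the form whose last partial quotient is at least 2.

[24; 1, 5, 3, 9, 3]

13663 = 24×550 + 463
550 = 1×463 + 87
463 = 5×87 + 28
87 = 3×28 + 3
28 = 9×3 + 1
3 = 3×1 + 0  (stop)
So 13663/550 = [24; 1, 5, 3, 9, 3].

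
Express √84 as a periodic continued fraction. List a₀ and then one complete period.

a₀ = ⌊√84⌋ = 9.
With m₀=0, d₀=1 and mₖ₊₁ = dₖaₖ − mₖ, dₖ₊₁ = (n − mₖ₊₁²)/dₖ, aₖ₊₁ = ⌊(a₀+mₖ₊₁)/dₖ₊₁⌋:
  k=1: m=9, d=3, a=6
  k=2: m=9, d=1, a=18
d=1 and a=2a₀=18 at k=2, so the next step gives (m, d) = (9, 3) again — its k=1 value — and the period has length 2.

[9; 6, 18]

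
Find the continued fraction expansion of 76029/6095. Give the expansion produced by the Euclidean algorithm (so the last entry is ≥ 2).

[12; 2, 9, 8, 1, 4, 7]

76029 = 12*6095 + 2889
6095 = 2*2889 + 317
2889 = 9*317 + 36
317 = 8*36 + 29
36 = 1*29 + 7
29 = 4*7 + 1
7 = 7*1 + 0  (stop)
So 76029/6095 = [12; 2, 9, 8, 1, 4, 7].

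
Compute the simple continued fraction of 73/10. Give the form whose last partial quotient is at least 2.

[7; 3, 3]

73 = 7*10 + 3
10 = 3*3 + 1
3 = 3*1 + 0  (stop)
So 73/10 = [7; 3, 3].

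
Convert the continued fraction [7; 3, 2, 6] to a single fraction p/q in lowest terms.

Fold from the inside: start with 6/1.
  2 + 1/6 = 13/6
  3 + 6/13 = 45/13
  7 + 13/45 = 328/45

328/45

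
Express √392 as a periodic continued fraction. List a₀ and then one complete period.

[19; 1, 3, 1, 38]

a₀ = ⌊√392⌋ = 19.
With m₀=0, d₀=1 and mₖ₊₁ = dₖaₖ − mₖ, dₖ₊₁ = (n − mₖ₊₁²)/dₖ, aₖ₊₁ = ⌊(a₀+mₖ₊₁)/dₖ₊₁⌋:
  k=1: m=19, d=31, a=1
  k=2: m=12, d=8, a=3
  k=3: m=12, d=31, a=1
  k=4: m=19, d=1, a=38
d=1 and a=2a₀=38 at k=4, so the next step gives (m, d) = (19, 31) again — its k=1 value — and the period has length 4.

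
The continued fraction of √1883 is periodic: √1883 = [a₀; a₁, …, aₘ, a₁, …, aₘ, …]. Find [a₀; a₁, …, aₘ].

a₀ = ⌊√1883⌋ = 43.
With m₀=0, d₀=1 and mₖ₊₁ = dₖaₖ − mₖ, dₖ₊₁ = (n − mₖ₊₁²)/dₖ, aₖ₊₁ = ⌊(a₀+mₖ₊₁)/dₖ₊₁⌋:
  k=1: m=43, d=34, a=2
  k=2: m=25, d=37, a=1
  k=3: m=12, d=47, a=1
  k=4: m=35, d=14, a=5
  k=5: m=35, d=47, a=1
  k=6: m=12, d=37, a=1
  k=7: m=25, d=34, a=2
  k=8: m=43, d=1, a=86
d=1 and a=2a₀=86 at k=8, so the next step gives (m, d) = (43, 34) again — its k=1 value — and the period has length 8.

[43; 2, 1, 1, 5, 1, 1, 2, 86]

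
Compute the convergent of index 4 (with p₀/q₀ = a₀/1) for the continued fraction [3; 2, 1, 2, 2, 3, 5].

64/19

Using pₖ = aₖpₖ₋₁ + pₖ₋₂, qₖ = aₖqₖ₋₁ + qₖ₋₂ (with p₋₁=1, p₋₂=0, q₋₁=0, q₋₂=1):
  k=0: a=3, p=3, q=1
  k=1: a=2, p=7, q=2
  k=2: a=1, p=10, q=3
  k=3: a=2, p=27, q=8
  k=4: a=2, p=64, q=19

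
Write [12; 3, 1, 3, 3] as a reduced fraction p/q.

601/49

Using pₖ = aₖpₖ₋₁ + pₖ₋₂ and qₖ = aₖqₖ₋₁ + qₖ₋₂:
  k=0: a=12, p=12, q=1
  k=1: a=3, p=37, q=3
  k=2: a=1, p=49, q=4
  k=3: a=3, p=184, q=15
  k=4: a=3, p=601, q=49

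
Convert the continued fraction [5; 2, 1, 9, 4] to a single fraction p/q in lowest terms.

636/119

Fold from the inside: start with 4/1.
  9 + 1/4 = 37/4
  1 + 4/37 = 41/37
  2 + 37/41 = 119/41
  5 + 41/119 = 636/119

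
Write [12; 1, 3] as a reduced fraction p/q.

Using pₖ = aₖpₖ₋₁ + pₖ₋₂ and qₖ = aₖqₖ₋₁ + qₖ₋₂:
  k=0: a=12, p=12, q=1
  k=1: a=1, p=13, q=1
  k=2: a=3, p=51, q=4

51/4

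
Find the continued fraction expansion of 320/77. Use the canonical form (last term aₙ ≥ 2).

320 = 4*77 + 12
77 = 6*12 + 5
12 = 2*5 + 2
5 = 2*2 + 1
2 = 2*1 + 0  (stop)
So 320/77 = [4; 6, 2, 2, 2].

[4; 6, 2, 2, 2]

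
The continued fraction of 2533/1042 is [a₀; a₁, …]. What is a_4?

2533 = 2·1042 + 449   →  a_0 = 2
1042 = 2·449 + 144   →  a_1 = 2
449 = 3·144 + 17   →  a_2 = 3
144 = 8·17 + 8   →  a_3 = 8
17 = 2·8 + 1   →  a_4 = 2

2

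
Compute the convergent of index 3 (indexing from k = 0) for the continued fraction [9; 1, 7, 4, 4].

326/33

Using pₖ = aₖpₖ₋₁ + pₖ₋₂, qₖ = aₖqₖ₋₁ + qₖ₋₂ (with p₋₁=1, p₋₂=0, q₋₁=0, q₋₂=1):
  k=0: a=9, p=9, q=1
  k=1: a=1, p=10, q=1
  k=2: a=7, p=79, q=8
  k=3: a=4, p=326, q=33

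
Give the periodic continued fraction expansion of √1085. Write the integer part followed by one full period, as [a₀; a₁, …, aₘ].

a₀ = ⌊√1085⌋ = 32.

[32; 1, 15, 2, 15, 1, 64]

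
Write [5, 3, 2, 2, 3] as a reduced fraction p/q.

Using pₖ = aₖpₖ₋₁ + pₖ₋₂ and qₖ = aₖqₖ₋₁ + qₖ₋₂:
  k=0: a=5, p=5, q=1
  k=1: a=3, p=16, q=3
  k=2: a=2, p=37, q=7
  k=3: a=2, p=90, q=17
  k=4: a=3, p=307, q=58

307/58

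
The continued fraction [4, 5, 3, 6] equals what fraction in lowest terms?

423/101

Fold from the inside: start with 6/1.
  3 + 1/6 = 19/6
  5 + 6/19 = 101/19
  4 + 19/101 = 423/101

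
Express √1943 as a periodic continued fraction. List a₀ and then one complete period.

[44; 12, 1, 1, 2, 1, 1, 12, 88]

a₀ = ⌊√1943⌋ = 44.
With m₀=0, d₀=1 and mₖ₊₁ = dₖaₖ − mₖ, dₖ₊₁ = (n − mₖ₊₁²)/dₖ, aₖ₊₁ = ⌊(a₀+mₖ₊₁)/dₖ₊₁⌋:
  k=1: m=44, d=7, a=12
  k=2: m=40, d=49, a=1
  k=3: m=9, d=38, a=1
  k=4: m=29, d=29, a=2
  k=5: m=29, d=38, a=1
  k=6: m=9, d=49, a=1
  k=7: m=40, d=7, a=12
  k=8: m=44, d=1, a=88
d=1 and a=2a₀=88 at k=8, so the next step gives (m, d) = (44, 7) again — its k=1 value — and the period has length 8.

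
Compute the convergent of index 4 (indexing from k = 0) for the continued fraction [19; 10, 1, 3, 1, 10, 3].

1031/54

Using pₖ = aₖpₖ₋₁ + pₖ₋₂, qₖ = aₖqₖ₋₁ + qₖ₋₂ (with p₋₁=1, p₋₂=0, q₋₁=0, q₋₂=1):
  k=0: a=19, p=19, q=1
  k=1: a=10, p=191, q=10
  k=2: a=1, p=210, q=11
  k=3: a=3, p=821, q=43
  k=4: a=1, p=1031, q=54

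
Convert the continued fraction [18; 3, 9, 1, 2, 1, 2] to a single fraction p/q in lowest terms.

Fold from the inside: start with 2/1.
  1 + 1/2 = 3/2
  2 + 2/3 = 8/3
  1 + 3/8 = 11/8
  9 + 8/11 = 107/11
  3 + 11/107 = 332/107
  18 + 107/332 = 6083/332

6083/332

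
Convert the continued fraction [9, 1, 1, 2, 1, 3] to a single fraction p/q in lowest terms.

249/26

Using pₖ = aₖpₖ₋₁ + pₖ₋₂ and qₖ = aₖqₖ₋₁ + qₖ₋₂:
  k=0: a=9, p=9, q=1
  k=1: a=1, p=10, q=1
  k=2: a=1, p=19, q=2
  k=3: a=2, p=48, q=5
  k=4: a=1, p=67, q=7
  k=5: a=3, p=249, q=26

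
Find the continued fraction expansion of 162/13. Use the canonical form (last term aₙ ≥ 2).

162 = 12×13 + 6
13 = 2×6 + 1
6 = 6×1 + 0  (stop)
So 162/13 = [12; 2, 6].

[12; 2, 6]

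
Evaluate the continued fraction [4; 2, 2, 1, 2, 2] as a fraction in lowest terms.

199/45

Using pₖ = aₖpₖ₋₁ + pₖ₋₂ and qₖ = aₖqₖ₋₁ + qₖ₋₂:
  k=0: a=4, p=4, q=1
  k=1: a=2, p=9, q=2
  k=2: a=2, p=22, q=5
  k=3: a=1, p=31, q=7
  k=4: a=2, p=84, q=19
  k=5: a=2, p=199, q=45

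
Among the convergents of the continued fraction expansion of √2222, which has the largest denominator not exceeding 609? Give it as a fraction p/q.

√2222 = [47; 7, 4, 7, 94, …] (period length 4).
Convergents:
  p_0/q_0 = 47/1
  p_1/q_1 = 330/7
  p_2/q_2 = 1367/29
  p_3/q_3 = 9899/210
  p_4/q_4 = 931873/19769
q_3 = 210 ≤ 609 < 19769 = q_4, so the answer is 9899/210.

9899/210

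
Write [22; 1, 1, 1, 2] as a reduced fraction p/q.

181/8

Fold from the inside: start with 2/1.
  1 + 1/2 = 3/2
  1 + 2/3 = 5/3
  1 + 3/5 = 8/5
  22 + 5/8 = 181/8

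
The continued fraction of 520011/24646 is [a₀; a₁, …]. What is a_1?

520011 = 21·24646 + 2445   →  a_0 = 21
24646 = 10·2445 + 196   →  a_1 = 10

10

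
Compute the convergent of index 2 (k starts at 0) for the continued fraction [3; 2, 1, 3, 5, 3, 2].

Using pₖ = aₖpₖ₋₁ + pₖ₋₂, qₖ = aₖqₖ₋₁ + qₖ₋₂ (with p₋₁=1, p₋₂=0, q₋₁=0, q₋₂=1):
  k=0: a=3, p=3, q=1
  k=1: a=2, p=7, q=2
  k=2: a=1, p=10, q=3

10/3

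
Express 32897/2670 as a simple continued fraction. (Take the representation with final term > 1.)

32897 = 12*2670 + 857
2670 = 3*857 + 99
857 = 8*99 + 65
99 = 1*65 + 34
65 = 1*34 + 31
34 = 1*31 + 3
31 = 10*3 + 1
3 = 3*1 + 0  (stop)
So 32897/2670 = [12; 3, 8, 1, 1, 1, 10, 3].

[12; 3, 8, 1, 1, 1, 10, 3]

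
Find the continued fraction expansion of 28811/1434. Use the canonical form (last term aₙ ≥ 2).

28811 = 20·1434 + 131
1434 = 10·131 + 124
131 = 1·124 + 7
124 = 17·7 + 5
7 = 1·5 + 2
5 = 2·2 + 1
2 = 2·1 + 0  (stop)
So 28811/1434 = [20; 10, 1, 17, 1, 2, 2].

[20; 10, 1, 17, 1, 2, 2]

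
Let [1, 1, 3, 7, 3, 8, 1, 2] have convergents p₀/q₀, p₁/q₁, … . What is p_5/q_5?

Using pₖ = aₖpₖ₋₁ + pₖ₋₂, qₖ = aₖqₖ₋₁ + qₖ₋₂ (with p₋₁=1, p₋₂=0, q₋₁=0, q₋₂=1):
  k=0: a=1, p=1, q=1
  k=1: a=1, p=2, q=1
  k=2: a=3, p=7, q=4
  k=3: a=7, p=51, q=29
  k=4: a=3, p=160, q=91
  k=5: a=8, p=1331, q=757

1331/757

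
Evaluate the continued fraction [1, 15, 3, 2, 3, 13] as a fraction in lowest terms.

Using pₖ = aₖpₖ₋₁ + pₖ₋₂ and qₖ = aₖqₖ₋₁ + qₖ₋₂:
  k=0: a=1, p=1, q=1
  k=1: a=15, p=16, q=15
  k=2: a=3, p=49, q=46
  k=3: a=2, p=114, q=107
  k=4: a=3, p=391, q=367
  k=5: a=13, p=5197, q=4878

5197/4878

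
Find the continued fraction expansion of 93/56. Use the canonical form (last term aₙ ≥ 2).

93 = 1·56 + 37
56 = 1·37 + 19
37 = 1·19 + 18
19 = 1·18 + 1
18 = 18·1 + 0  (stop)
So 93/56 = [1; 1, 1, 1, 18].

[1; 1, 1, 1, 18]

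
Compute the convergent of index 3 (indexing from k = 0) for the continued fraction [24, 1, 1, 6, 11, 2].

319/13

Using pₖ = aₖpₖ₋₁ + pₖ₋₂, qₖ = aₖqₖ₋₁ + qₖ₋₂ (with p₋₁=1, p₋₂=0, q₋₁=0, q₋₂=1):
  k=0: a=24, p=24, q=1
  k=1: a=1, p=25, q=1
  k=2: a=1, p=49, q=2
  k=3: a=6, p=319, q=13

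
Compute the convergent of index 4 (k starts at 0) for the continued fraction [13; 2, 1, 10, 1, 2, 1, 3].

Using pₖ = aₖpₖ₋₁ + pₖ₋₂, qₖ = aₖqₖ₋₁ + qₖ₋₂ (with p₋₁=1, p₋₂=0, q₋₁=0, q₋₂=1):
  k=0: a=13, p=13, q=1
  k=1: a=2, p=27, q=2
  k=2: a=1, p=40, q=3
  k=3: a=10, p=427, q=32
  k=4: a=1, p=467, q=35

467/35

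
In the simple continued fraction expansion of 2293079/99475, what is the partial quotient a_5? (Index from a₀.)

2293079 = 23·99475 + 5154   →  a_0 = 23
99475 = 19·5154 + 1549   →  a_1 = 19
5154 = 3·1549 + 507   →  a_2 = 3
1549 = 3·507 + 28   →  a_3 = 3
507 = 18·28 + 3   →  a_4 = 18
28 = 9·3 + 1   →  a_5 = 9

9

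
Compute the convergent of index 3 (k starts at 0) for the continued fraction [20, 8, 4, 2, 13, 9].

Using pₖ = aₖpₖ₋₁ + pₖ₋₂, qₖ = aₖqₖ₋₁ + qₖ₋₂ (with p₋₁=1, p₋₂=0, q₋₁=0, q₋₂=1):
  k=0: a=20, p=20, q=1
  k=1: a=8, p=161, q=8
  k=2: a=4, p=664, q=33
  k=3: a=2, p=1489, q=74

1489/74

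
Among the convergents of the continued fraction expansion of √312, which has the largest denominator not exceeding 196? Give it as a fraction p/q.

1890/107

√312 = [17; 1, 1, 1, 34, …] (period length 4).
Convergents:
  p_0/q_0 = 17/1
  p_1/q_1 = 18/1
  p_2/q_2 = 35/2
  p_3/q_3 = 53/3
  p_4/q_4 = 1837/104
  p_5/q_5 = 1890/107
  p_6/q_6 = 3727/211
q_5 = 107 ≤ 196 < 211 = q_6, so the answer is 1890/107.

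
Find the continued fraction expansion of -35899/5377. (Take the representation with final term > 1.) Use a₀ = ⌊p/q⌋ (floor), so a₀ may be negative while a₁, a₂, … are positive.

-35899 = -7·5377 + 1740
5377 = 3·1740 + 157
1740 = 11·157 + 13
157 = 12·13 + 1
13 = 13·1 + 0  (stop)
So -35899/5377 = [-7; 3, 11, 12, 13].

[-7; 3, 11, 12, 13]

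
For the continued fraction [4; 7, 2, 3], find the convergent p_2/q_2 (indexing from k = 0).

62/15

Using pₖ = aₖpₖ₋₁ + pₖ₋₂, qₖ = aₖqₖ₋₁ + qₖ₋₂ (with p₋₁=1, p₋₂=0, q₋₁=0, q₋₂=1):
  k=0: a=4, p=4, q=1
  k=1: a=7, p=29, q=7
  k=2: a=2, p=62, q=15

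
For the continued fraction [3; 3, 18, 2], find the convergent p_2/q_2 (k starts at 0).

183/55

Using pₖ = aₖpₖ₋₁ + pₖ₋₂, qₖ = aₖqₖ₋₁ + qₖ₋₂ (with p₋₁=1, p₋₂=0, q₋₁=0, q₋₂=1):
  k=0: a=3, p=3, q=1
  k=1: a=3, p=10, q=3
  k=2: a=18, p=183, q=55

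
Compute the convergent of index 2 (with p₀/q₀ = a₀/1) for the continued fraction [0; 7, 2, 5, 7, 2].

Using pₖ = aₖpₖ₋₁ + pₖ₋₂, qₖ = aₖqₖ₋₁ + qₖ₋₂ (with p₋₁=1, p₋₂=0, q₋₁=0, q₋₂=1):
  k=0: a=0, p=0, q=1
  k=1: a=7, p=1, q=7
  k=2: a=2, p=2, q=15

2/15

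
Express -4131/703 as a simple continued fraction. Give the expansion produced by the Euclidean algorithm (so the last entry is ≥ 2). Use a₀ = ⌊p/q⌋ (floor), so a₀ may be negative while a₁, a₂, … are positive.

[-6; 8, 12, 2, 3]

-4131 = -6×703 + 87
703 = 8×87 + 7
87 = 12×7 + 3
7 = 2×3 + 1
3 = 3×1 + 0  (stop)
So -4131/703 = [-6; 8, 12, 2, 3].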